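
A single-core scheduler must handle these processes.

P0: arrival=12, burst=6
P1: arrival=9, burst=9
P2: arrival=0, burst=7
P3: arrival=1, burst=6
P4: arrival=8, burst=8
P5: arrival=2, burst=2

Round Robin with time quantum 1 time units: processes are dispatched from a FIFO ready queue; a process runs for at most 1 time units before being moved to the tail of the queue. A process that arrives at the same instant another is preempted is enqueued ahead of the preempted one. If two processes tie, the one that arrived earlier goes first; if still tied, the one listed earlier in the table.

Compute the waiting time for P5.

Timeline: | P2 0-1 | P3 1-2 | P2 2-3 | P5 3-4 | P3 4-5 | P2 5-6 | P5 6-7 | P3 7-8 | P2 8-9 | P4 9-10 | P3 10-11 | P1 11-12 | P2 12-13 | P4 13-14 | P3 14-15 | P0 15-16 | P1 16-17 | P2 17-18 | P4 18-19 | P3 19-20 | P0 20-21 | P1 21-22 | P2 22-23 | P4 23-24 | P0 24-25 | P1 25-26 | P4 26-27 | P0 27-28 | P1 28-29 | P4 29-30 | P0 30-31 | P1 31-32 | P4 32-33 | P0 33-34 | P1 34-35 | P4 35-36 | P1 36-38 |
Completion: P0=34  P1=38  P2=23  P3=20  P4=36  P5=7
Turnaround (C−A): P0=22  P1=29  P2=23  P3=19  P4=28  P5=5
Waiting(P5) = turnaround − burst = 5 − 2 = 3

3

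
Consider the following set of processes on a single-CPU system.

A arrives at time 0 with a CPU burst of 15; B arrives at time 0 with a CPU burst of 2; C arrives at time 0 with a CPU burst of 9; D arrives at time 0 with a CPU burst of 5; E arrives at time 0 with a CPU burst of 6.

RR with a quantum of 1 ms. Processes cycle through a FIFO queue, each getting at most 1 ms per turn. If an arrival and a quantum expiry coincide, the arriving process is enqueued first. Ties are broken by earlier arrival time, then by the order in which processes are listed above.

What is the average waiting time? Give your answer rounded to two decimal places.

Gantt: | A 0-1 | B 1-2 | C 2-3 | D 3-4 | E 4-5 | A 5-6 | B 6-7 | C 7-8 | D 8-9 | E 9-10 | A 10-11 | C 11-12 | D 12-13 | E 13-14 | A 14-15 | C 15-16 | D 16-17 | E 17-18 | A 18-19 | C 19-20 | D 20-21 | E 21-22 | A 22-23 | C 23-24 | E 24-25 | A 25-26 | C 26-27 | A 27-28 | C 28-29 | A 29-30 | C 30-31 | A 31-37 |
Completion: A=37  B=7  C=31  D=21  E=25
Turnaround (C−A): A=37  B=7  C=31  D=21  E=25
Waiting times: A=22, B=5, C=22, D=16, E=19
Average waiting = (22+5+22+16+19) / 5 = 84/5 = 16.80

16.80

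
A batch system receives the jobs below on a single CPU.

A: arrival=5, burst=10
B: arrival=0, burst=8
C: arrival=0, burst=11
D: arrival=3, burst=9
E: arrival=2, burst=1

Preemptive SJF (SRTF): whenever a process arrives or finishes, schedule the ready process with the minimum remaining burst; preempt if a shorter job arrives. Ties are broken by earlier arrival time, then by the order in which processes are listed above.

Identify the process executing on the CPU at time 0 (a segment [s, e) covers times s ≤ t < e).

Gantt: | B 0-2 | E 2-3 | B 3-9 | D 9-18 | A 18-28 | C 28-39 |
Completion: A=28  B=9  C=39  D=18  E=3

B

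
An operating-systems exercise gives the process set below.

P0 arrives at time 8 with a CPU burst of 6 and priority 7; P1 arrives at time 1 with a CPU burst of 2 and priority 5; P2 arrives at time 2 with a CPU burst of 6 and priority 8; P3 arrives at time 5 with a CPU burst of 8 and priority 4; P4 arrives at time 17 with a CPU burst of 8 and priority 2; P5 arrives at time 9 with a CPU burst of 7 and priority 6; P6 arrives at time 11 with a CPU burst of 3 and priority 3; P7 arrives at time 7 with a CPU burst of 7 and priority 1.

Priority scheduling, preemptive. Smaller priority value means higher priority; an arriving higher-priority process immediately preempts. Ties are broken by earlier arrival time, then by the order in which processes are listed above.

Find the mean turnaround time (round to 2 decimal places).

20.00

Schedule: | idle 0-1 | P1 1-3 | P2 3-5 | P3 5-7 | P7 7-14 | P6 14-17 | P4 17-25 | P3 25-31 | P5 31-38 | P0 38-44 | P2 44-48 |
Completion: P0=44  P1=3  P2=48  P3=31  P4=25  P5=38  P6=17  P7=14
Turnaround (C−A): P0=36  P1=2  P2=46  P3=26  P4=8  P5=29  P6=6  P7=7
Turnaround times: P0=36, P1=2, P2=46, P3=26, P4=8, P5=29, P6=6, P7=7
Average turnaround = (36+2+46+26+8+29+6+7) / 8 = 160/8 = 20.00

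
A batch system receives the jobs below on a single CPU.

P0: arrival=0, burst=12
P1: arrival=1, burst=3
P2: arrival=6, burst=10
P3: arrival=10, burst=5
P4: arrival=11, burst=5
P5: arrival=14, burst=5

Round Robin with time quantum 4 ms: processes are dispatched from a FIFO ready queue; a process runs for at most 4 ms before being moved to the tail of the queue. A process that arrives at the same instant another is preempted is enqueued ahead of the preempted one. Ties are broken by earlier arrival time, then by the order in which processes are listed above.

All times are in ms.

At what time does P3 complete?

36

Schedule: | P0 0-4 | P1 4-7 | P0 7-11 | P2 11-15 | P3 15-19 | P4 19-23 | P0 23-27 | P5 27-31 | P2 31-35 | P3 35-36 | P4 36-37 | P5 37-38 | P2 38-40 |
Completion: P0=27  P1=7  P2=40  P3=36  P4=37  P5=38
Turnaround (C−A): P0=27  P1=6  P2=34  P3=26  P4=26  P5=24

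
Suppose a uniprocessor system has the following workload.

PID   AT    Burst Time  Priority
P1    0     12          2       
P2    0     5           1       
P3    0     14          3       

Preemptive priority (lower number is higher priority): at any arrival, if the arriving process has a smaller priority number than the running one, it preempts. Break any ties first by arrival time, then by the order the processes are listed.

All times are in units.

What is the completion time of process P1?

17

Timeline: | P2 0-5 | P1 5-17 | P3 17-31 |
Completion: P1=17  P2=5  P3=31
Turnaround (C−A): P1=17  P2=5  P3=31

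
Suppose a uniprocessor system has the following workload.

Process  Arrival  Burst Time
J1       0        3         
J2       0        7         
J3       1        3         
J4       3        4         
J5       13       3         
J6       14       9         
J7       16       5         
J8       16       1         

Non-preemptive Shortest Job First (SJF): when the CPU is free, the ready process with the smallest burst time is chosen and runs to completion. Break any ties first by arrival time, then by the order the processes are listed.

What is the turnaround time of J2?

17

Timeline: | J1 0-3 | J3 3-6 | J4 6-10 | J2 10-17 | J8 17-18 | J5 18-21 | J7 21-26 | J6 26-35 |
Completion: J1=3  J2=17  J3=6  J4=10  J5=21  J6=35  J7=26  J8=18
Turnaround (C−A): J1=3  J2=17  J3=5  J4=7  J5=8  J6=21  J7=10  J8=2
Turnaround(J2) = completion − arrival = 17 − 0 = 17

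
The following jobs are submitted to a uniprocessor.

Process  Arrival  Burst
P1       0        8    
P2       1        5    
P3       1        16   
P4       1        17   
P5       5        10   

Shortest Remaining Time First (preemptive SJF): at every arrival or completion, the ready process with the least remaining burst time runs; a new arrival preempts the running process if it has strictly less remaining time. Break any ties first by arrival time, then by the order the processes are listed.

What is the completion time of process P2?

Gantt: | P1 0-1 | P2 1-6 | P1 6-13 | P5 13-23 | P3 23-39 | P4 39-56 |
Completion: P1=13  P2=6  P3=39  P4=56  P5=23
Turnaround (C−A): P1=13  P2=5  P3=38  P4=55  P5=18

6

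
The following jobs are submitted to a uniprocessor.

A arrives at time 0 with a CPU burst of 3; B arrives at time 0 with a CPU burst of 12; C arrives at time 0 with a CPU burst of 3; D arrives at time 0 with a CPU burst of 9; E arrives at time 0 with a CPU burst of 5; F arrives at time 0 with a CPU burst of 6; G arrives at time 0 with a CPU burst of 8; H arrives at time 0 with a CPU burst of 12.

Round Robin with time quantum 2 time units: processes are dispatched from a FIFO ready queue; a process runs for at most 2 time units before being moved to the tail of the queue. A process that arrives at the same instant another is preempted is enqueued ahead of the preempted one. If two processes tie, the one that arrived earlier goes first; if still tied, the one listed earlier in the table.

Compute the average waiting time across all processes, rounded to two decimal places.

33.00

Schedule: | A 0-2 | B 2-4 | C 4-6 | D 6-8 | E 8-10 | F 10-12 | G 12-14 | H 14-16 | A 16-17 | B 17-19 | C 19-20 | D 20-22 | E 22-24 | F 24-26 | G 26-28 | H 28-30 | B 30-32 | D 32-34 | E 34-35 | F 35-37 | G 37-39 | H 39-41 | B 41-43 | D 43-45 | G 45-47 | H 47-49 | B 49-51 | D 51-52 | H 52-54 | B 54-56 | H 56-58 |
Completion: A=17  B=56  C=20  D=52  E=35  F=37  G=47  H=58
Waiting times: A=14, B=44, C=17, D=43, E=30, F=31, G=39, H=46
Average waiting = (14+44+17+43+30+31+39+46) / 8 = 264/8 = 33.00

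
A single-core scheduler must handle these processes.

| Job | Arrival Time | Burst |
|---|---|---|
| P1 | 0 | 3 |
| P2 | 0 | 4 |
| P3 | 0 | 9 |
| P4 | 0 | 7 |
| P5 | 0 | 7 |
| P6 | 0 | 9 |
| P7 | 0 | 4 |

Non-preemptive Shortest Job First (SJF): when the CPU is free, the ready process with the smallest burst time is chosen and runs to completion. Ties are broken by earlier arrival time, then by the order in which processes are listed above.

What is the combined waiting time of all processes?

Timeline: | P1 0-3 | P2 3-7 | P7 7-11 | P4 11-18 | P5 18-25 | P3 25-34 | P6 34-43 |
Completion: P1=3  P2=7  P3=34  P4=18  P5=25  P6=43  P7=11
Waiting = turnaround − burst: P1=0, P2=3, P3=25, P4=11, P5=18, P6=34, P7=7
Total waiting = 0 + 3 + 25 + 11 + 18 + 34 + 7 = 98

98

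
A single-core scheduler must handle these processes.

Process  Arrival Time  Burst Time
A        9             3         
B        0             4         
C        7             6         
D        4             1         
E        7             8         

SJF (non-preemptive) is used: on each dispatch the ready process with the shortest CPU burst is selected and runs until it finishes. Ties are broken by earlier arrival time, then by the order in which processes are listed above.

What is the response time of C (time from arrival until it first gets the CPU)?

Gantt: | B 0-4 | D 4-5 | idle 5-7 | C 7-13 | A 13-16 | E 16-24 |
Completion: A=16  B=4  C=13  D=5  E=24
Response(C) = first start − arrival = 7 − 7 = 0

0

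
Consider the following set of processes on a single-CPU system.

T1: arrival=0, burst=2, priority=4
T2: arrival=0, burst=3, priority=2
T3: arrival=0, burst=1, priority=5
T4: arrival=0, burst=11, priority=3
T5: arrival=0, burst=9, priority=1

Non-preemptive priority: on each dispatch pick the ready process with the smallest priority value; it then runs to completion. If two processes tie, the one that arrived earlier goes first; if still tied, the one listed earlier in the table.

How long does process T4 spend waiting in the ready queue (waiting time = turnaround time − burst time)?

Schedule: | T5 0-9 | T2 9-12 | T4 12-23 | T1 23-25 | T3 25-26 |
Completion: T1=25  T2=12  T3=26  T4=23  T5=9
Turnaround (C−A): T1=25  T2=12  T3=26  T4=23  T5=9
Waiting(T4) = turnaround − burst = 23 − 11 = 12

12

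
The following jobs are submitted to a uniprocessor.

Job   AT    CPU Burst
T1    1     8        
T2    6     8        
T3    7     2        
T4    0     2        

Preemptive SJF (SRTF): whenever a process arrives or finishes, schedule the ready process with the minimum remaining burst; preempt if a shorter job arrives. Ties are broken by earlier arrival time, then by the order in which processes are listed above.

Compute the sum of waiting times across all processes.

Timeline: | T4 0-2 | T1 2-7 | T3 7-9 | T1 9-12 | T2 12-20 |
Completion: T1=12  T2=20  T3=9  T4=2
Turnaround (C−A): T1=11  T2=14  T3=2  T4=2
Waiting = turnaround − burst: T1=3, T2=6, T3=0, T4=0
Total waiting = 3 + 6 + 0 + 0 = 9

9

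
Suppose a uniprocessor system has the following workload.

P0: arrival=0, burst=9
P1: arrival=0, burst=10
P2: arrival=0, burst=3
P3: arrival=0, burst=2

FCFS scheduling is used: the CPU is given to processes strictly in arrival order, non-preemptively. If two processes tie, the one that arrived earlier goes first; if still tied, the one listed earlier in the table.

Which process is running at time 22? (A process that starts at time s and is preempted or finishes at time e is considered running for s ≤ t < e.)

P3

Gantt: | P0 0-9 | P1 9-19 | P2 19-22 | P3 22-24 |
Completion: P0=9  P1=19  P2=22  P3=24
Turnaround (C−A): P0=9  P1=19  P2=22  P3=24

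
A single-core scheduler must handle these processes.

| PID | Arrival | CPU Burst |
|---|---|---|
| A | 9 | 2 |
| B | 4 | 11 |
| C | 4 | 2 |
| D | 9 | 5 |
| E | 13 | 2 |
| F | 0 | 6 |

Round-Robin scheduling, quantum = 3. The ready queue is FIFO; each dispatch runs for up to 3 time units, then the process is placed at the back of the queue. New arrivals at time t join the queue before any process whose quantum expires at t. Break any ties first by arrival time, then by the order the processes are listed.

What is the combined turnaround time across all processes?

Timeline: | F 0-6 | B 6-9 | C 9-11 | A 11-13 | D 13-16 | B 16-19 | E 19-21 | D 21-23 | B 23-28 |
Completion: A=13  B=28  C=11  D=23  E=21  F=6
Turnaround (C−A): A=4  B=24  C=7  D=14  E=8  F=6
Turnaround = completion − arrival: A=4, B=24, C=7, D=14, E=8, F=6
Total turnaround = 4 + 24 + 7 + 14 + 8 + 6 = 63

63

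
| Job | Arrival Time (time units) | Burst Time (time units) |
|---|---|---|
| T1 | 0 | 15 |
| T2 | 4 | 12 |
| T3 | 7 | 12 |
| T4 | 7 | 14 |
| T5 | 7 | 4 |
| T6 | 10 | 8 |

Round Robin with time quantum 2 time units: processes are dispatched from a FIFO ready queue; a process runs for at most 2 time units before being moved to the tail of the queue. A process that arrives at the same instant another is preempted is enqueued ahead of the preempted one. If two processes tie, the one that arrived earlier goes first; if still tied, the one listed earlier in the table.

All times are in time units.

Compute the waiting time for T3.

Schedule: | T1 0-4 | T2 4-6 | T1 6-8 | T2 8-10 | T3 10-12 | T4 12-14 | T5 14-16 | T1 16-18 | T6 18-20 | T2 20-22 | T3 22-24 | T4 24-26 | T5 26-28 | T1 28-30 | T6 30-32 | T2 32-34 | T3 34-36 | T4 36-38 | T1 38-40 | T6 40-42 | T2 42-44 | T3 44-46 | T4 46-48 | T1 48-50 | T6 50-52 | T2 52-54 | T3 54-56 | T4 56-58 | T1 58-59 | T3 59-61 | T4 61-65 |
Completion: T1=59  T2=54  T3=61  T4=65  T5=28  T6=52
Waiting(T3) = turnaround − burst = 54 − 12 = 42

42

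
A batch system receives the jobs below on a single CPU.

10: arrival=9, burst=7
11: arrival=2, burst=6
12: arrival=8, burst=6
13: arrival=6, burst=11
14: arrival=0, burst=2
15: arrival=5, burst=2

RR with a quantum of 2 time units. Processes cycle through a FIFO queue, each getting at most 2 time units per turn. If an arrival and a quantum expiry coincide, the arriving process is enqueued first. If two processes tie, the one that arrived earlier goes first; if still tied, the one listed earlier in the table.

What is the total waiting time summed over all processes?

49

Gantt: | 14 0-2 | 11 2-6 | 15 6-8 | 13 8-10 | 11 10-12 | 12 12-14 | 10 14-16 | 13 16-18 | 12 18-20 | 10 20-22 | 13 22-24 | 12 24-26 | 10 26-28 | 13 28-30 | 10 30-31 | 13 31-34 |
Completion: 10=31  11=12  12=26  13=34  14=2  15=8
Turnaround (C−A): 10=22  11=10  12=18  13=28  14=2  15=3
Waiting = turnaround − burst: 10=15, 11=4, 12=12, 13=17, 14=0, 15=1
Total waiting = 15 + 4 + 12 + 17 + 0 + 1 = 49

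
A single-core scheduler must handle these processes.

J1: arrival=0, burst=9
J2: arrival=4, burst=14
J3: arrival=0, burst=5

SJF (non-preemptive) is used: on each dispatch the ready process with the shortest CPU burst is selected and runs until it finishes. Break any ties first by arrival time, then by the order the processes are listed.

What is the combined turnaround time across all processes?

Gantt: | J3 0-5 | J1 5-14 | J2 14-28 |
Completion: J1=14  J2=28  J3=5
Turnaround (C−A): J1=14  J2=24  J3=5
Turnaround = completion − arrival: J1=14, J2=24, J3=5
Total turnaround = 14 + 24 + 5 = 43

43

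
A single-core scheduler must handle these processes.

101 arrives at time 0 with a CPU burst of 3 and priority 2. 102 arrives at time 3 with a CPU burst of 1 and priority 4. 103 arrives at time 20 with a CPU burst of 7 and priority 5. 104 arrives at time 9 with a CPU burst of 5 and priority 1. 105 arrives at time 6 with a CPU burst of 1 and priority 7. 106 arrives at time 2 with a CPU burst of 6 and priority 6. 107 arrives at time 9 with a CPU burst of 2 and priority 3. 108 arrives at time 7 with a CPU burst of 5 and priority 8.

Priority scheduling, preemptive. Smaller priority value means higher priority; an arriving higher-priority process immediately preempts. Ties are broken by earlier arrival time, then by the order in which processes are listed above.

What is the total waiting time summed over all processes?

43

Timeline: | 101 0-3 | 102 3-4 | 106 4-9 | 104 9-14 | 107 14-16 | 106 16-17 | 105 17-18 | 108 18-20 | 103 20-27 | 108 27-30 |
Completion: 101=3  102=4  103=27  104=14  105=18  106=17  107=16  108=30
Turnaround (C−A): 101=3  102=1  103=7  104=5  105=12  106=15  107=7  108=23
Waiting = turnaround − burst: 101=0, 102=0, 103=0, 104=0, 105=11, 106=9, 107=5, 108=18
Total waiting = 0 + 0 + 0 + 0 + 11 + 9 + 5 + 18 = 43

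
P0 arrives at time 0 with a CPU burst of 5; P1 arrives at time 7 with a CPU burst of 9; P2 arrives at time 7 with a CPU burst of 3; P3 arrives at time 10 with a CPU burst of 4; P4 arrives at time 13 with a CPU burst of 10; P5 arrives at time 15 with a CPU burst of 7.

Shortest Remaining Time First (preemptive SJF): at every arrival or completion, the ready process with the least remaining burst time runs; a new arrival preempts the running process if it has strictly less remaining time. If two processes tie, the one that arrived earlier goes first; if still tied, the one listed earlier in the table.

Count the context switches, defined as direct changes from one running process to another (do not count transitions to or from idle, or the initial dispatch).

5

Timeline: | P0 0-5 | idle 5-7 | P2 7-10 | P3 10-14 | P1 14-15 | P5 15-22 | P1 22-30 | P4 30-40 |
Completion: P0=5  P1=30  P2=10  P3=14  P4=40  P5=22
Turnaround (C−A): P0=5  P1=23  P2=3  P3=4  P4=27  P5=7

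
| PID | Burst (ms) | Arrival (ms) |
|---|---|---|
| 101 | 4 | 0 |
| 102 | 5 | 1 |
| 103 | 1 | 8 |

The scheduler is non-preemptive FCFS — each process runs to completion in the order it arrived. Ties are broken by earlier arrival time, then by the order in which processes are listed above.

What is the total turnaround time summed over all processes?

14

Schedule: | 101 0-4 | 102 4-9 | 103 9-10 |
Completion: 101=4  102=9  103=10
Turnaround = completion − arrival: 101=4, 102=8, 103=2
Total turnaround = 4 + 8 + 2 = 14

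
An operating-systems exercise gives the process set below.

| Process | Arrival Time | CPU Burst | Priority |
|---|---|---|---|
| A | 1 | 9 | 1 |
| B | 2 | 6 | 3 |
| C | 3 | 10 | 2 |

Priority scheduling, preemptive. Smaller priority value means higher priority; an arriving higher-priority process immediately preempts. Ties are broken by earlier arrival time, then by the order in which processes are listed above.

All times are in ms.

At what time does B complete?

26

Gantt: | idle 0-1 | A 1-10 | C 10-20 | B 20-26 |
Completion: A=10  B=26  C=20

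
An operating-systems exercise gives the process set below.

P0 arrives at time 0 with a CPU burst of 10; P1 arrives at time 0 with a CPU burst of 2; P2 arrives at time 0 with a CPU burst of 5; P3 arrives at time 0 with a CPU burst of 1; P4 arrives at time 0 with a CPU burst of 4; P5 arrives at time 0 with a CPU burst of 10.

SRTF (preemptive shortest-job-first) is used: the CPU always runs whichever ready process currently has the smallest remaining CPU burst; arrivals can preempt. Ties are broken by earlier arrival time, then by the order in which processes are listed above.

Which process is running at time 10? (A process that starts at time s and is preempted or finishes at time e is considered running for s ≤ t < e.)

Schedule: | P3 0-1 | P1 1-3 | P4 3-7 | P2 7-12 | P0 12-22 | P5 22-32 |
Completion: P0=22  P1=3  P2=12  P3=1  P4=7  P5=32
Turnaround (C−A): P0=22  P1=3  P2=12  P3=1  P4=7  P5=32

P2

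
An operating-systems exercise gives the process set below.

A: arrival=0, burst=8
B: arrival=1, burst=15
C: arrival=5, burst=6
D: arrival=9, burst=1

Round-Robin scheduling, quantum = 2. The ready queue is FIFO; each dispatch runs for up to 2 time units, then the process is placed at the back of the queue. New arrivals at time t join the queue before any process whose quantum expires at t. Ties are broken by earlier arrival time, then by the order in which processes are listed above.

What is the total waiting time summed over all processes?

42

Gantt: | A 0-2 | B 2-4 | A 4-6 | B 6-8 | C 8-10 | A 10-12 | B 12-14 | D 14-15 | C 15-17 | A 17-19 | B 19-21 | C 21-23 | B 23-30 |
Completion: A=19  B=30  C=23  D=15
Turnaround (C−A): A=19  B=29  C=18  D=6
Waiting = turnaround − burst: A=11, B=14, C=12, D=5
Total waiting = 11 + 14 + 12 + 5 = 42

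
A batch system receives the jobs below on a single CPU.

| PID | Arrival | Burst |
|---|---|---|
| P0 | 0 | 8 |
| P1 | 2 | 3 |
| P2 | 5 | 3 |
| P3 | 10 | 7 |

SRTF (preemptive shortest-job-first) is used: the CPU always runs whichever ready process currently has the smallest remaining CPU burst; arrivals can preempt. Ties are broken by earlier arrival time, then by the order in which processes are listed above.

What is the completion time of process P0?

14

Gantt: | P0 0-2 | P1 2-5 | P2 5-8 | P0 8-14 | P3 14-21 |
Completion: P0=14  P1=5  P2=8  P3=21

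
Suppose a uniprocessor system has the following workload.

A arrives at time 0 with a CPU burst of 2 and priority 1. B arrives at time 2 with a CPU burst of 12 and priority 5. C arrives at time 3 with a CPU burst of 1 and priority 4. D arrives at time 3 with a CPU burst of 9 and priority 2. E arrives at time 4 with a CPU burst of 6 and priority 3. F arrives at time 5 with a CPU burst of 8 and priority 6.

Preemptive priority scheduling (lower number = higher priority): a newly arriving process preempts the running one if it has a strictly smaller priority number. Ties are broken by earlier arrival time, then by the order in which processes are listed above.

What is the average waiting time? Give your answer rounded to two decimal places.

10.67

Schedule: | A 0-2 | B 2-3 | D 3-12 | E 12-18 | C 18-19 | B 19-30 | F 30-38 |
Completion: A=2  B=30  C=19  D=12  E=18  F=38
Turnaround (C−A): A=2  B=28  C=16  D=9  E=14  F=33
Waiting times: A=0, B=16, C=15, D=0, E=8, F=25
Average waiting = (0+16+15+0+8+25) / 6 = 64/6 = 10.67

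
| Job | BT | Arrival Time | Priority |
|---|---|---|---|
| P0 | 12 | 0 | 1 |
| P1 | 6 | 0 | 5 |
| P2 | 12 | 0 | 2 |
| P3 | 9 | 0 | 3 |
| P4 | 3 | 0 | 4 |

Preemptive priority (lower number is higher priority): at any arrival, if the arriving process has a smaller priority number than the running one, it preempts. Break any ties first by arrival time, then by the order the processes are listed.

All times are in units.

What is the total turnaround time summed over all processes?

Schedule: | P0 0-12 | P2 12-24 | P3 24-33 | P4 33-36 | P1 36-42 |
Completion: P0=12  P1=42  P2=24  P3=33  P4=36
Turnaround = completion − arrival: P0=12, P1=42, P2=24, P3=33, P4=36
Total turnaround = 12 + 42 + 24 + 33 + 36 = 147

147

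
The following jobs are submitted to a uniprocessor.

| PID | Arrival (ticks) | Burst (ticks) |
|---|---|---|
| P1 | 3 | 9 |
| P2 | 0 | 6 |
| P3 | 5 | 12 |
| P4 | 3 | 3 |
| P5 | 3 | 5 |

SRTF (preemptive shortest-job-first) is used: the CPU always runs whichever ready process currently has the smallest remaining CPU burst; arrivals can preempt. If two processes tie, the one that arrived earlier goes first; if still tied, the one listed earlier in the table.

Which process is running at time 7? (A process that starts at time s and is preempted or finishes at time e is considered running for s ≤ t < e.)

Gantt: | P2 0-6 | P4 6-9 | P5 9-14 | P1 14-23 | P3 23-35 |
Completion: P1=23  P2=6  P3=35  P4=9  P5=14
Turnaround (C−A): P1=20  P2=6  P3=30  P4=6  P5=11

P4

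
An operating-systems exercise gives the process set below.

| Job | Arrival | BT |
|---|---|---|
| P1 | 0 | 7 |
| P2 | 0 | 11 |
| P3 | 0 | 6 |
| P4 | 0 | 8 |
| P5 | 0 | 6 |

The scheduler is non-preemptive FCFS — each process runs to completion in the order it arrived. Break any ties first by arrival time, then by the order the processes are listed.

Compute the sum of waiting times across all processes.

81

Timeline: | P1 0-7 | P2 7-18 | P3 18-24 | P4 24-32 | P5 32-38 |
Completion: P1=7  P2=18  P3=24  P4=32  P5=38
Waiting = turnaround − burst: P1=0, P2=7, P3=18, P4=24, P5=32
Total waiting = 0 + 7 + 18 + 24 + 32 = 81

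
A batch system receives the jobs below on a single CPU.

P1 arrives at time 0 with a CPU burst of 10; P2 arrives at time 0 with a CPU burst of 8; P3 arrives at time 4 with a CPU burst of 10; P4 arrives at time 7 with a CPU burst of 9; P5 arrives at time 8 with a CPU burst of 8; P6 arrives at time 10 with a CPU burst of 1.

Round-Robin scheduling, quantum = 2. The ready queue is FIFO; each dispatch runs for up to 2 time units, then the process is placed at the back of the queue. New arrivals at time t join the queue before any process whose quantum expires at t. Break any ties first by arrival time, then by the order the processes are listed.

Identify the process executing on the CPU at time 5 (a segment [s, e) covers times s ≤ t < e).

P1

Schedule: | P1 0-2 | P2 2-4 | P1 4-6 | P3 6-8 | P2 8-10 | P1 10-12 | P4 12-14 | P5 14-16 | P3 16-18 | P6 18-19 | P2 19-21 | P1 21-23 | P4 23-25 | P5 25-27 | P3 27-29 | P2 29-31 | P1 31-33 | P4 33-35 | P5 35-37 | P3 37-39 | P4 39-41 | P5 41-43 | P3 43-45 | P4 45-46 |
Completion: P1=33  P2=31  P3=45  P4=46  P5=43  P6=19
Turnaround (C−A): P1=33  P2=31  P3=41  P4=39  P5=35  P6=9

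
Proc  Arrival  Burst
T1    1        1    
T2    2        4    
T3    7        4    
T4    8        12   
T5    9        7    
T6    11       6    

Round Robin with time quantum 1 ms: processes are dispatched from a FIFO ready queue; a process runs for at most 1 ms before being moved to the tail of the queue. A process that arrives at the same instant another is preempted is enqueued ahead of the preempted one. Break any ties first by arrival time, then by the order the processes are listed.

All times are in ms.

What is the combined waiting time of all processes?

Gantt: | idle 0-1 | T1 1-2 | T2 2-6 | idle 6-7 | T3 7-8 | T4 8-9 | T3 9-10 | T5 10-11 | T4 11-12 | T3 12-13 | T6 13-14 | T5 14-15 | T4 15-16 | T3 16-17 | T6 17-18 | T5 18-19 | T4 19-20 | T6 20-21 | T5 21-22 | T4 22-23 | T6 23-24 | T5 24-25 | T4 25-26 | T6 26-27 | T5 27-28 | T4 28-29 | T6 29-30 | T5 30-31 | T4 31-36 |
Completion: T1=2  T2=6  T3=17  T4=36  T5=31  T6=30
Waiting = turnaround − burst: T1=0, T2=0, T3=6, T4=16, T5=15, T6=13
Total waiting = 0 + 0 + 6 + 16 + 15 + 13 = 50

50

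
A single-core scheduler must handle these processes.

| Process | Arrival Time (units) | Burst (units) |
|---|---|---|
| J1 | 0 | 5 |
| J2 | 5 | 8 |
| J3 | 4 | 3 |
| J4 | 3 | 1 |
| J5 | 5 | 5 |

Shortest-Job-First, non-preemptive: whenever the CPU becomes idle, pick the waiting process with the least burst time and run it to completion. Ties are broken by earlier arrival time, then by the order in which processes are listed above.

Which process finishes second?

J4

Schedule: | J1 0-5 | J4 5-6 | J3 6-9 | J5 9-14 | J2 14-22 |
Completion: J1=5  J2=22  J3=9  J4=6  J5=14
Turnaround (C−A): J1=5  J2=17  J3=5  J4=3  J5=9
Finish order: J1 → J4 → J3 → J5 → J2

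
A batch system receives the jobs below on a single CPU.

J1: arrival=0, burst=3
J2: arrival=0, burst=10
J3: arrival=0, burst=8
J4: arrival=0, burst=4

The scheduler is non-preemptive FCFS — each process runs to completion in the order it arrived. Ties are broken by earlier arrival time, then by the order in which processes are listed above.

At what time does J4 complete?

Gantt: | J1 0-3 | J2 3-13 | J3 13-21 | J4 21-25 |
Completion: J1=3  J2=13  J3=21  J4=25
Turnaround (C−A): J1=3  J2=13  J3=21  J4=25

25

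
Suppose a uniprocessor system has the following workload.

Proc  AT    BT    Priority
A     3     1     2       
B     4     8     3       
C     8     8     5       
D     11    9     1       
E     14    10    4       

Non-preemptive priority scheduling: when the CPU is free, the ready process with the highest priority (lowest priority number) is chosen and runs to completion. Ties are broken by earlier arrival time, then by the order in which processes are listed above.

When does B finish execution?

12

Gantt: | idle 0-3 | A 3-4 | B 4-12 | D 12-21 | E 21-31 | C 31-39 |
Completion: A=4  B=12  C=39  D=21  E=31
Turnaround (C−A): A=1  B=8  C=31  D=10  E=17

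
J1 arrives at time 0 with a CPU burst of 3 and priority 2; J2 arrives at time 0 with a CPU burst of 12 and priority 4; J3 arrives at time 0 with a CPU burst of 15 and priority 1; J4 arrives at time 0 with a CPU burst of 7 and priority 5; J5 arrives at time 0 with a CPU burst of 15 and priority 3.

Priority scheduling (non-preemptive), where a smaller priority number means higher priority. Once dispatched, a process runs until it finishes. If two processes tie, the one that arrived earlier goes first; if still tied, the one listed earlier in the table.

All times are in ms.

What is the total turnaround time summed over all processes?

Gantt: | J3 0-15 | J1 15-18 | J5 18-33 | J2 33-45 | J4 45-52 |
Completion: J1=18  J2=45  J3=15  J4=52  J5=33
Turnaround (C−A): J1=18  J2=45  J3=15  J4=52  J5=33
Turnaround = completion − arrival: J1=18, J2=45, J3=15, J4=52, J5=33
Total turnaround = 18 + 45 + 15 + 52 + 33 = 163

163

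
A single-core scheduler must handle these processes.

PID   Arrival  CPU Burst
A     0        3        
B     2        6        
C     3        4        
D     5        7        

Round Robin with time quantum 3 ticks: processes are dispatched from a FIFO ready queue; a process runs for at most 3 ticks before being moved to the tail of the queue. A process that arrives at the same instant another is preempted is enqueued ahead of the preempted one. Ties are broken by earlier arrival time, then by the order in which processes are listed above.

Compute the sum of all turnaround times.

Gantt: | A 0-3 | B 3-6 | C 6-9 | D 9-12 | B 12-15 | C 15-16 | D 16-20 |
Completion: A=3  B=15  C=16  D=20
Turnaround (C−A): A=3  B=13  C=13  D=15
Turnaround = completion − arrival: A=3, B=13, C=13, D=15
Total turnaround = 3 + 13 + 13 + 15 = 44

44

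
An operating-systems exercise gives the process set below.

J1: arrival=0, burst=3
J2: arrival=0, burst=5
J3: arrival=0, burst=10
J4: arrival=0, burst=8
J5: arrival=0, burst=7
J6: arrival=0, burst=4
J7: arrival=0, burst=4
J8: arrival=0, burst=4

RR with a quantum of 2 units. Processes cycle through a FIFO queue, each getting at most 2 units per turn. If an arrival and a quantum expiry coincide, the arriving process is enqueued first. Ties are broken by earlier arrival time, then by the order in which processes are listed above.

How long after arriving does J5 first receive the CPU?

Gantt: | J1 0-2 | J2 2-4 | J3 4-6 | J4 6-8 | J5 8-10 | J6 10-12 | J7 12-14 | J8 14-16 | J1 16-17 | J2 17-19 | J3 19-21 | J4 21-23 | J5 23-25 | J6 25-27 | J7 27-29 | J8 29-31 | J2 31-32 | J3 32-34 | J4 34-36 | J5 36-38 | J3 38-40 | J4 40-42 | J5 42-43 | J3 43-45 |
Completion: J1=17  J2=32  J3=45  J4=42  J5=43  J6=27  J7=29  J8=31
Response(J5) = first start − arrival = 8 − 0 = 8

8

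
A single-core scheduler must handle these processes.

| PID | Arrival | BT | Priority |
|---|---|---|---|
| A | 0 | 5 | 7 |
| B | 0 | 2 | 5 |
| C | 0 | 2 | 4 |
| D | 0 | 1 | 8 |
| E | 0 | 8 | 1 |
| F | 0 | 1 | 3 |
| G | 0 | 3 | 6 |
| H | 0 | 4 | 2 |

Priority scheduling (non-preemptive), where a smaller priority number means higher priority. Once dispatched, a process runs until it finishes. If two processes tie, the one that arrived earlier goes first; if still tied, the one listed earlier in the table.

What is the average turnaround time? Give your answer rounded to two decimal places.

Schedule: | E 0-8 | H 8-12 | F 12-13 | C 13-15 | B 15-17 | G 17-20 | A 20-25 | D 25-26 |
Completion: A=25  B=17  C=15  D=26  E=8  F=13  G=20  H=12
Turnaround (C−A): A=25  B=17  C=15  D=26  E=8  F=13  G=20  H=12
Turnaround times: A=25, B=17, C=15, D=26, E=8, F=13, G=20, H=12
Average turnaround = (25+17+15+26+8+13+20+12) / 8 = 136/8 = 17.00

17.00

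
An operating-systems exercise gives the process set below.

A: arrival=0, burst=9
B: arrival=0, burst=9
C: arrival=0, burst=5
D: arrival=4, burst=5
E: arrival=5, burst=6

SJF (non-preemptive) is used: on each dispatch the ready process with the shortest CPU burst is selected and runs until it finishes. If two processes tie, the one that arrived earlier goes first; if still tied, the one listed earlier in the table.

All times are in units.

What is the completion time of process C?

Gantt: | C 0-5 | D 5-10 | E 10-16 | A 16-25 | B 25-34 |
Completion: A=25  B=34  C=5  D=10  E=16
Turnaround (C−A): A=25  B=34  C=5  D=6  E=11

5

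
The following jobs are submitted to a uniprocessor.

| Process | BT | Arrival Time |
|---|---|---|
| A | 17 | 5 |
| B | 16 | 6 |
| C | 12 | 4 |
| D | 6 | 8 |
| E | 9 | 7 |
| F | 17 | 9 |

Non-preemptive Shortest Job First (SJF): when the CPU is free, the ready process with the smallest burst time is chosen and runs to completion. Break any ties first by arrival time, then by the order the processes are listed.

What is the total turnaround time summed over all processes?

Gantt: | idle 0-4 | C 4-16 | D 16-22 | E 22-31 | B 31-47 | A 47-64 | F 64-81 |
Completion: A=64  B=47  C=16  D=22  E=31  F=81
Turnaround = completion − arrival: A=59, B=41, C=12, D=14, E=24, F=72
Total turnaround = 59 + 41 + 12 + 14 + 24 + 72 = 222

222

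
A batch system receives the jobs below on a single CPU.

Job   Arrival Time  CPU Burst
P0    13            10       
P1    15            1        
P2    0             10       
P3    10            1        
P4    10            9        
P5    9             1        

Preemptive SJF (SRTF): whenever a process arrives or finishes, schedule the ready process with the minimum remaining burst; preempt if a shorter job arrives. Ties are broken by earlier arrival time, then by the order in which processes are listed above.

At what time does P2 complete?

Timeline: | P2 0-10 | P5 10-11 | P3 11-12 | P4 12-15 | P1 15-16 | P4 16-22 | P0 22-32 |
Completion: P0=32  P1=16  P2=10  P3=12  P4=22  P5=11
Turnaround (C−A): P0=19  P1=1  P2=10  P3=2  P4=12  P5=2

10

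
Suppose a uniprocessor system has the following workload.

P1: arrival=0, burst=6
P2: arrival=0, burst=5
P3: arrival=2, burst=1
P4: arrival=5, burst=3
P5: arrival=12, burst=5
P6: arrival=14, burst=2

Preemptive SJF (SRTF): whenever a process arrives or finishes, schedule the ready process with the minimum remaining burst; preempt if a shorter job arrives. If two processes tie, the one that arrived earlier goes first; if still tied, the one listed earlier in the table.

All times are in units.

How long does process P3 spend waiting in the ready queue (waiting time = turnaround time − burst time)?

0

Timeline: | P2 0-2 | P3 2-3 | P2 3-6 | P4 6-9 | P1 9-15 | P6 15-17 | P5 17-22 |
Completion: P1=15  P2=6  P3=3  P4=9  P5=22  P6=17
Turnaround (C−A): P1=15  P2=6  P3=1  P4=4  P5=10  P6=3
Waiting(P3) = turnaround − burst = 1 − 1 = 0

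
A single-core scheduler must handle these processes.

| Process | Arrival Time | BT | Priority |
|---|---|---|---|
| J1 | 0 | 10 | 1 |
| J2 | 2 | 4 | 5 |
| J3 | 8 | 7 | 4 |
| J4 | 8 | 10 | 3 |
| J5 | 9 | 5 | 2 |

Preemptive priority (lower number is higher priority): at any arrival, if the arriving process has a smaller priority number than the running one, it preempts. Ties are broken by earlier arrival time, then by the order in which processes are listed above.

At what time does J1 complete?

Gantt: | J1 0-10 | J5 10-15 | J4 15-25 | J3 25-32 | J2 32-36 |
Completion: J1=10  J2=36  J3=32  J4=25  J5=15
Turnaround (C−A): J1=10  J2=34  J3=24  J4=17  J5=6

10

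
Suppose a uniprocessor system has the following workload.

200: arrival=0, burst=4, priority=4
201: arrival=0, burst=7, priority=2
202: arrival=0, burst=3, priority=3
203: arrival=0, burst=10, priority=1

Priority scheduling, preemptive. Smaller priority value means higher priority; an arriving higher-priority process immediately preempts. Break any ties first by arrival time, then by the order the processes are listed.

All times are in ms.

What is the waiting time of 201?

10

Schedule: | 203 0-10 | 201 10-17 | 202 17-20 | 200 20-24 |
Completion: 200=24  201=17  202=20  203=10
Waiting(201) = turnaround − burst = 17 − 7 = 10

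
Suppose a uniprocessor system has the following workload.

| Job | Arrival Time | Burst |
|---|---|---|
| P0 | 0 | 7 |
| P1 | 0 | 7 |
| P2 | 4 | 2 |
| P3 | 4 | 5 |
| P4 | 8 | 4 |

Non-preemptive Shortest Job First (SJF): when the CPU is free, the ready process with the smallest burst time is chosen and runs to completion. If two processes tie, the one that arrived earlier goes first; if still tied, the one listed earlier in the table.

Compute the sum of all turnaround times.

56

Gantt: | P0 0-7 | P2 7-9 | P4 9-13 | P3 13-18 | P1 18-25 |
Completion: P0=7  P1=25  P2=9  P3=18  P4=13
Turnaround (C−A): P0=7  P1=25  P2=5  P3=14  P4=5
Turnaround = completion − arrival: P0=7, P1=25, P2=5, P3=14, P4=5
Total turnaround = 7 + 25 + 5 + 14 + 5 = 56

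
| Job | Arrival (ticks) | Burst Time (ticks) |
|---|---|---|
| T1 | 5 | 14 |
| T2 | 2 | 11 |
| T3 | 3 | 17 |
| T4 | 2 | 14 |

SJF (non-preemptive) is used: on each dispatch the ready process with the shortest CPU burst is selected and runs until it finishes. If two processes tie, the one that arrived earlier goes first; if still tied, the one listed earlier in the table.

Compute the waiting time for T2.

Schedule: | idle 0-2 | T2 2-13 | T4 13-27 | T1 27-41 | T3 41-58 |
Completion: T1=41  T2=13  T3=58  T4=27
Waiting(T2) = turnaround − burst = 11 − 11 = 0

0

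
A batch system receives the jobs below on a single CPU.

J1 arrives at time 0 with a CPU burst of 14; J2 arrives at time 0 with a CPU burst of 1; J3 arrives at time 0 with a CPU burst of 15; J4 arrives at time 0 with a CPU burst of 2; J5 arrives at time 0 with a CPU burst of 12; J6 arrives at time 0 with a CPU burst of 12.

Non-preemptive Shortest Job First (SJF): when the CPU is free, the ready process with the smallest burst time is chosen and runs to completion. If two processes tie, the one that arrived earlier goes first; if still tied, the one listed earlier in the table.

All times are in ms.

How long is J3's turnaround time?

56

Gantt: | J2 0-1 | J4 1-3 | J5 3-15 | J6 15-27 | J1 27-41 | J3 41-56 |
Completion: J1=41  J2=1  J3=56  J4=3  J5=15  J6=27
Turnaround(J3) = completion − arrival = 56 − 0 = 56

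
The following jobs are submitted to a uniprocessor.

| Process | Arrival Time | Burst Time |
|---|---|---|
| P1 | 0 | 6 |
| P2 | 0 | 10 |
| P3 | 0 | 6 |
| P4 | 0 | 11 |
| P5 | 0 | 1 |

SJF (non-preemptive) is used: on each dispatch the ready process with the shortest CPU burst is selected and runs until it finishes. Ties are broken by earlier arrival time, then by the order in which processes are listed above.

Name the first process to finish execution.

P5

Schedule: | P5 0-1 | P1 1-7 | P3 7-13 | P2 13-23 | P4 23-34 |
Completion: P1=7  P2=23  P3=13  P4=34  P5=1
Turnaround (C−A): P1=7  P2=23  P3=13  P4=34  P5=1
Finish order: P5 → P1 → P3 → P2 → P4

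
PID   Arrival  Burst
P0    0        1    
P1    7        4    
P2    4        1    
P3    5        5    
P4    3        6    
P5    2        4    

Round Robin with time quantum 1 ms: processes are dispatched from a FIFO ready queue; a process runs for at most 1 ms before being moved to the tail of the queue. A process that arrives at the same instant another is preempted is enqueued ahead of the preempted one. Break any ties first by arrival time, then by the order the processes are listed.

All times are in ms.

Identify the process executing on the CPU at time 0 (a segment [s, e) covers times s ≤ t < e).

Timeline: | P0 0-1 | idle 1-2 | P5 2-3 | P4 3-4 | P5 4-5 | P2 5-6 | P4 6-7 | P3 7-8 | P5 8-9 | P1 9-10 | P4 10-11 | P3 11-12 | P5 12-13 | P1 13-14 | P4 14-15 | P3 15-16 | P1 16-17 | P4 17-18 | P3 18-19 | P1 19-20 | P4 20-21 | P3 21-22 |
Completion: P0=1  P1=20  P2=6  P3=22  P4=21  P5=13
Turnaround (C−A): P0=1  P1=13  P2=2  P3=17  P4=18  P5=11

P0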